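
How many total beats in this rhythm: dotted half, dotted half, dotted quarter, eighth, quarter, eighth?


Working:
Beat values:
  dotted half = 3 beats
  dotted half = 3 beats
  dotted quarter = 1.5 beats
  eighth = 0.5 beats
  quarter = 1 beat
  eighth = 0.5 beats
Sum = 3 + 3 + 1.5 + 0.5 + 1 + 0.5
= 9.5 beats


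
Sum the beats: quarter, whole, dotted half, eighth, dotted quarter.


Beat values:
  quarter = 1 beat
  whole = 4 beats
  dotted half = 3 beats
  eighth = 0.5 beats
  dotted quarter = 1.5 beats
Sum = 1 + 4 + 3 + 0.5 + 1.5
= 10 beats


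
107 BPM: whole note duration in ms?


Reasoning:
One quarter-note beat = 60000 / BPM = 60000 / 107 ms
Whole note = 4 × quarter note
Duration = 4 × 60000 / 107 = 240000 / 107
= 2243.0 ms


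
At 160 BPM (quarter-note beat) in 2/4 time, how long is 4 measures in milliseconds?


Let's work it out.
Quarter-note beat duration = 60000 / 160 ms
Beats per measure (2/4) = 2
One measure = 2 × 60000 / 160 = 120000 / 160 ms
4 measures = 4 × 120000 / 160 = 480000 / 160
= 3000.0 ms


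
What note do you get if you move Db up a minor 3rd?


Working:
minor 3rd: 3 letter names, 3 semitones
Letter: D + 2 → F
Pitch: Db + 3 semitones, spelled as an F → Fb
= Fb


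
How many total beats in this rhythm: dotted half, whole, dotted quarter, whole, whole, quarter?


Reasoning:
Beat values:
  dotted half = 3 beats
  whole = 4 beats
  dotted quarter = 1.5 beats
  whole = 4 beats
  whole = 4 beats
  quarter = 1 beat
Sum = 3 + 4 + 1.5 + 4 + 4 + 1
= 17.5 beats


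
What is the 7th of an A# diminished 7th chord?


Diminished 7th chord = root + minor 3rd + diminished 5th + diminished 7th
Seventh chords stack in thirds, so the letter names are A-C-E-G
Root: A#
Minor 3rd above A#: C#
Diminished 5th above A#: E
Diminished 7th above A#: G
The 7th = G


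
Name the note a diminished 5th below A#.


Step by step:
A 5th spans 5 letter names, so from A we land on D
A diminished 5th = 6 semitones below A#
Spell D at that pitch: D##
= D##


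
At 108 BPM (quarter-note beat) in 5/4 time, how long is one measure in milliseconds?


Quarter-note beat duration = 60000 / 108 ms
Beats per measure (5/4) = 5
One measure = 5 × 60000 / 108 = 300000 / 108 ms
= 2777.8 ms


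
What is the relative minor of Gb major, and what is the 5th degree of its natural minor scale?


Let's work it out.
The relative minor shares the major's key signature and starts on its 6th degree
6th degree = a major 6th above the tonic; a major 6th above Gb is Eb
→ relative minor of Gb major is Eb minor
Eb natural minor scale: Eb F Gb Ab Bb Cb Db
= Eb minor; 5th degree = Bb


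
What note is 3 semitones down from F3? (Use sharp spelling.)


Working:
F3: chromatic position 5 in octave 3 → absolute = 3×12 + 5 = 41
Transpose down 3: 41 - 3 = 38
38 = 3×12 + 2 → D in octave 3
Result = D3


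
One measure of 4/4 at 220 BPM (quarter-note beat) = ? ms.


Let's work it out.
Quarter-note beat duration = 60000 / 220 ms
Beats per measure (4/4) = 4
One measure = 4 × 60000 / 220 = 240000 / 220 ms
= 1090.9 ms


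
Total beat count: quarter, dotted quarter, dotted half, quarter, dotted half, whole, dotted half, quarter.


Reasoning:
Beat values:
  quarter = 1 beat
  dotted quarter = 1.5 beats
  dotted half = 3 beats
  quarter = 1 beat
  dotted half = 3 beats
  whole = 4 beats
  dotted half = 3 beats
  quarter = 1 beat
Sum = 1 + 1.5 + 3 + 1 + 3 + 4 + 3 + 1
= 17.5 beats


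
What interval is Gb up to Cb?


Reasoning:
Letter names: G → C spans 4 letter names → a 4th
Semitones: Gb → Cb = 5 half-steps
A 4th of 5 semitones is a perfect 4th
= perfect 4th


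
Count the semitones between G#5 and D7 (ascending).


Absolute semitone position = octave×12 + chromatic position
G#5: 5×12 + 8 = 68
D7: 7×12 + 2 = 86
Difference = 86 - 68 = 18
= 18 semitones


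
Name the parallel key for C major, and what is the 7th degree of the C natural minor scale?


Let's work it out.
Parallel keys share the same tonic but differ in mode
C major → parallel is C minor
C natural minor scale: C D Eb F G Ab Bb
= C minor; 7th degree = Bb


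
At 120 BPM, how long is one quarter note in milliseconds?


One quarter-note beat = 60000 / BPM = 60000 / 120 ms
Duration = 60000 / 120
= 500.0 ms


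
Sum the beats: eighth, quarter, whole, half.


Solution.
Beat values:
  eighth = 0.5 beats
  quarter = 1 beat
  whole = 4 beats
  half = 2 beats
Sum = 0.5 + 1 + 4 + 2
= 7.5 beats


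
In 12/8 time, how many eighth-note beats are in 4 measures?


Reasoning:
Time signature 12/8: the bottom number 8 means the eighth note gets one count
The top number 12 means 12 eighth-note beats per measure
Total = 12 × 4 measures
= 48 eighth-note beats


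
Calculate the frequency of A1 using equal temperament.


Let's work it out.
f = 440 × 2^(n/12) where n = semitones from A4
A1: -36 semitones from A4
f = 440 × 2^(-36/12)
f = 55.00 Hz


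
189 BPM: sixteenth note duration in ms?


Let's work it out.
One quarter-note beat = 60000 / BPM = 60000 / 189 ms
Sixteenth note = 1/4 × quarter note
Duration = 1/4 × 60000 / 189 = 15000 / 189
= 79.4 ms


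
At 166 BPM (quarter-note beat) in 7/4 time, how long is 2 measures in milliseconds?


Let's work it out.
Quarter-note beat duration = 60000 / 166 ms
Beats per measure (7/4) = 7
One measure = 7 × 60000 / 166 = 420000 / 166 ms
2 measures = 2 × 420000 / 166 = 840000 / 166
= 5060.2 ms


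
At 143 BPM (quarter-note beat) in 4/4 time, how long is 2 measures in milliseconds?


Let's work it out.
Quarter-note beat duration = 60000 / 143 ms
Beats per measure (4/4) = 4
One measure = 4 × 60000 / 143 = 240000 / 143 ms
2 measures = 2 × 240000 / 143 = 480000 / 143
= 3356.6 ms


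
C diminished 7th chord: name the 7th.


Working:
Diminished 7th chord = root + minor 3rd + diminished 5th + diminished 7th
Seventh chords stack in thirds, so the letter names are C-E-G-B
Root: C
Minor 3rd above C: Eb
Diminished 5th above C: Gb
Diminished 7th above C: Bbb
The 7th = Bbb


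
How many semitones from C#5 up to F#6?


Working:
Absolute semitone position = octave×12 + chromatic position
C#5: 5×12 + 1 = 61
F#6: 6×12 + 6 = 78
Difference = 78 - 61 = 17
= 17 semitones


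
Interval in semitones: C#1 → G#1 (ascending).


Reasoning:
Absolute semitone position = octave×12 + chromatic position
C#1: 1×12 + 1 = 13
G#1: 1×12 + 8 = 20
Difference = 20 - 13 = 7
= 7 semitones


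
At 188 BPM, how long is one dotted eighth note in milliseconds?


Solution.
One quarter-note beat = 60000 / BPM = 60000 / 188 ms
Dotted eighth note = 3/4 × quarter note
Duration = 3/4 × 60000 / 188 = 45000 / 188
= 239.4 ms


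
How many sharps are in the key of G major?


Sharp major keys follow the circle of fifths: C(0), G(1), D(2), A(3), E(4), B(5), F#(6), C#(7)
G major has 1 sharp
Order of sharps: F# C# G# D# A# E# B# → first 1: F#
= 1 sharp


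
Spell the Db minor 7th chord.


Step by step:
Minor 7th chord = root + minor 3rd + perfect 5th + minor 7th
Seventh chords stack in thirds, so the letter names are D-F-A-C
Root: Db
Minor 3rd above Db: Fb
Perfect 5th above Db: Ab
Minor 7th above Db: Cb
Chord = Db Fb Ab Cb


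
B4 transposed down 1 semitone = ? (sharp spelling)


Step by step:
B4: chromatic position 11 in octave 4 → absolute = 4×12 + 11 = 59
Transpose down 1: 59 - 1 = 58
58 = 4×12 + 10 → A# in octave 4
Result = A#4


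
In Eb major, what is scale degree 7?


Solution.
Major scale pattern: W-W-H-W-W-W-H (2-2-1-2-2-2-1 semitones)
Starting from Eb:
  Eb + 2 semitones → F
  F + 2 semitones → G
  G + 1 semitone → Ab
  Ab + 2 semitones → Bb
  Bb + 2 semitones → C
  C + 2 semitones → D
  D + 1 semitone → Eb
Scale: Eb F G Ab Bb C D
Degree 7 = D


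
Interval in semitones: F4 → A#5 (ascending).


Solution.
Absolute semitone position = octave×12 + chromatic position
F4: 4×12 + 5 = 53
A#5: 5×12 + 10 = 70
Difference = 70 - 53 = 17
= 17 semitones


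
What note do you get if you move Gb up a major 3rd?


major 3rd: 3 letter names, 4 semitones
Letter: G + 2 → B
Pitch: Gb + 4 semitones, spelled as a B → Bb
= Bb


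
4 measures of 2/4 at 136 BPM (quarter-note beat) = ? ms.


Let's work it out.
Quarter-note beat duration = 60000 / 136 ms
Beats per measure (2/4) = 2
One measure = 2 × 60000 / 136 = 120000 / 136 ms
4 measures = 4 × 120000 / 136 = 480000 / 136
= 3529.4 ms


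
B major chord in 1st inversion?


Reasoning:
Root position: B D# F#
1st inversion: move root up an octave
Bass note: D#
Notes (bottom to top) = D# F# B


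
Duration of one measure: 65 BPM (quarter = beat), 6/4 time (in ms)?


Quarter-note beat duration = 60000 / 65 ms
Beats per measure (6/4) = 6
One measure = 6 × 60000 / 65 = 360000 / 65 ms
= 5538.5 ms


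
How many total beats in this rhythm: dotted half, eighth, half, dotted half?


Beat values:
  dotted half = 3 beats
  eighth = 0.5 beats
  half = 2 beats
  dotted half = 3 beats
Sum = 3 + 0.5 + 2 + 3
= 8.5 beats


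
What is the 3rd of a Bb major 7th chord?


Working:
Major 7th chord = root + major 3rd + perfect 5th + major 7th
Seventh chords stack in thirds, so the letter names are B-D-F-A
Root: Bb
Major 3rd above Bb: D
Perfect 5th above Bb: F
Major 7th above Bb: A
The 3rd = D


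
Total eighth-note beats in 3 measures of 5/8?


Time signature 5/8: the bottom number 8 means the eighth note gets one count
The top number 5 means 5 eighth-note beats per measure
Total = 5 × 3 measures
= 15 eighth-note beats


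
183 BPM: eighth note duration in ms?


Reasoning:
One quarter-note beat = 60000 / BPM = 60000 / 183 ms
Eighth note = 1/2 × quarter note
Duration = 1/2 × 60000 / 183 = 30000 / 183
= 163.9 ms


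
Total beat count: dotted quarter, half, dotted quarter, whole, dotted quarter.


Working:
Beat values:
  dotted quarter = 1.5 beats
  half = 2 beats
  dotted quarter = 1.5 beats
  whole = 4 beats
  dotted quarter = 1.5 beats
Sum = 1.5 + 2 + 1.5 + 4 + 1.5
= 10.5 beats


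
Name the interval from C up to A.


Solution.
Letter names: C → A spans 6 letter names → a 6th
Semitones: C → A = 9 half-steps
A 6th of 9 semitones is a major 6th
= major 6th


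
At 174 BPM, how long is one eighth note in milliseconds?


Reasoning:
One quarter-note beat = 60000 / BPM = 60000 / 174 ms
Eighth note = 1/2 × quarter note
Duration = 1/2 × 60000 / 174 = 30000 / 174
= 172.4 ms


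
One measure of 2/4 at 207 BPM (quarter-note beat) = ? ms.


Let's work it out.
Quarter-note beat duration = 60000 / 207 ms
Beats per measure (2/4) = 2
One measure = 2 × 60000 / 207 = 120000 / 207 ms
= 579.7 ms


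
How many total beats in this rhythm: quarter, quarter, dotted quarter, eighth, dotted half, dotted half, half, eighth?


Beat values:
  quarter = 1 beat
  quarter = 1 beat
  dotted quarter = 1.5 beats
  eighth = 0.5 beats
  dotted half = 3 beats
  dotted half = 3 beats
  half = 2 beats
  eighth = 0.5 beats
Sum = 1 + 1 + 1.5 + 0.5 + 3 + 3 + 2 + 0.5
= 12.5 beats


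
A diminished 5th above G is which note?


Solution.
A 5th spans 5 letter names, so from G we land on D
A diminished 5th = 6 semitones above G
Spell D at that pitch: Db
= Db


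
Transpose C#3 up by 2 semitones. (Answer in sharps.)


C#3: chromatic position 1 in octave 3 → absolute = 3×12 + 1 = 37
Transpose up 2: 37 + 2 = 39
39 = 3×12 + 3 → D# in octave 3
Result = D#3


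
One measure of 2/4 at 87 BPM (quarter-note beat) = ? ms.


Reasoning:
Quarter-note beat duration = 60000 / 87 ms
Beats per measure (2/4) = 2
One measure = 2 × 60000 / 87 = 120000 / 87 ms
= 1379.3 ms


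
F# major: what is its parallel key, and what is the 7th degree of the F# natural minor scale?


Working:
Parallel keys share the same tonic but differ in mode
F# major → parallel is F# minor
F# natural minor scale: F# G# A B C# D E
= F# minor; 7th degree = E


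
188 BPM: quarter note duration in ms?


One quarter-note beat = 60000 / BPM = 60000 / 188 ms
Duration = 60000 / 188
= 319.1 ms


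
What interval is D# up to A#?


Let's work it out.
Letter names: D → A spans 5 letter names → a 5th
Semitones: D# → A# = 7 half-steps
A 5th of 7 semitones is a perfect 5th
= perfect 5th


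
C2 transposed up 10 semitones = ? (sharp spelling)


Working:
C2: chromatic position 0 in octave 2 → absolute = 2×12 + 0 = 24
Transpose up 10: 24 + 10 = 34
34 = 2×12 + 10 → A# in octave 2
Result = A#2


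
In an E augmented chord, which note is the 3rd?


Solution.
Augmented triad = root + major 3rd (4 semitones) + augmented 5th (8 semitones)
A triad on E stacks thirds, so the chord tones use letter names E-G-B
Root: E
Major 3rd above E: G#
Augmented 5th above E: B#
The 3rd = G#


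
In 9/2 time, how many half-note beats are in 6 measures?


Let's work it out.
Time signature 9/2: the bottom number 2 means the half note gets one count
The top number 9 means 9 half-note beats per measure
Total = 9 × 6 measures
= 54 half-note beats


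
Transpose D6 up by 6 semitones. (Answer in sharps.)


Step by step:
D6: chromatic position 2 in octave 6 → absolute = 6×12 + 2 = 74
Transpose up 6: 74 + 6 = 80
80 = 6×12 + 8 → G# in octave 6
Result = G#6


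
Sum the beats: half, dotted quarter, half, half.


Reasoning:
Beat values:
  half = 2 beats
  dotted quarter = 1.5 beats
  half = 2 beats
  half = 2 beats
Sum = 2 + 1.5 + 2 + 2
= 7.5 beats


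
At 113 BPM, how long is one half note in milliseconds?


Reasoning:
One quarter-note beat = 60000 / BPM = 60000 / 113 ms
Half note = 2 × quarter note
Duration = 2 × 60000 / 113 = 120000 / 113
= 1061.9 ms


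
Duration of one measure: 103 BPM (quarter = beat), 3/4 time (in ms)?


Solution.
Quarter-note beat duration = 60000 / 103 ms
Beats per measure (3/4) = 3
One measure = 3 × 60000 / 103 = 180000 / 103 ms
= 1747.6 ms


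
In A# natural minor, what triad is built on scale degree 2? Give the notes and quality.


Working:
A# natural minor scale: A# B# C# D# E# F# G#
Diatonic triad on degree 2 stacks scale notes 2, 4, 6: B# D# F#
B#→D# = 3 semitones; B#→F# = 6 semitones → diminished triad
= B# D# F# (diminished)


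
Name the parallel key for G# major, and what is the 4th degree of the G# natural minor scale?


Parallel keys share the same tonic but differ in mode
G# major → parallel is G# minor
G# natural minor scale: G# A# B C# D# E F#
= G# minor; 4th degree = C#


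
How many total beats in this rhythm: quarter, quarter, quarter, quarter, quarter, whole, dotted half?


Working:
Beat values:
  quarter = 1 beat
  quarter = 1 beat
  quarter = 1 beat
  quarter = 1 beat
  quarter = 1 beat
  whole = 4 beats
  dotted half = 3 beats
Sum = 1 + 1 + 1 + 1 + 1 + 4 + 3
= 12 beats


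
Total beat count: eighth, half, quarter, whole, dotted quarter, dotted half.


Reasoning:
Beat values:
  eighth = 0.5 beats
  half = 2 beats
  quarter = 1 beat
  whole = 4 beats
  dotted quarter = 1.5 beats
  dotted half = 3 beats
Sum = 0.5 + 2 + 1 + 4 + 1.5 + 3
= 12 beats


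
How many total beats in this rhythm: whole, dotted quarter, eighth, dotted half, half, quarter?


Let's work it out.
Beat values:
  whole = 4 beats
  dotted quarter = 1.5 beats
  eighth = 0.5 beats
  dotted half = 3 beats
  half = 2 beats
  quarter = 1 beat
Sum = 4 + 1.5 + 0.5 + 3 + 2 + 1
= 12 beats


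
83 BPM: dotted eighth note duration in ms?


Reasoning:
One quarter-note beat = 60000 / BPM = 60000 / 83 ms
Dotted eighth note = 3/4 × quarter note
Duration = 3/4 × 60000 / 83 = 45000 / 83
= 542.2 ms


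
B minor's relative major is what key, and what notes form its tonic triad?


The relative major shares the key signature and is a minor 3rd above the minor tonic
A minor 3rd above B is D
→ relative major of B minor is D major
Tonic triad of D major = root + major 3rd + perfect 5th = D F# A
= D major; triad = D F# A


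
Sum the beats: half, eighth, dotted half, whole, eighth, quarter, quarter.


Working:
Beat values:
  half = 2 beats
  eighth = 0.5 beats
  dotted half = 3 beats
  whole = 4 beats
  eighth = 0.5 beats
  quarter = 1 beat
  quarter = 1 beat
Sum = 2 + 0.5 + 3 + 4 + 0.5 + 1 + 1
= 12 beats


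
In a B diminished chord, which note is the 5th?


Let's work it out.
Diminished triad = root + minor 3rd (3 semitones) + diminished 5th (6 semitones)
A triad on B stacks thirds, so the chord tones use letter names B-D-F
Root: B
Minor 3rd above B: D
Diminished 5th above B: F
The 5th = F


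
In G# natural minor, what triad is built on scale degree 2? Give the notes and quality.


Solution.
G# natural minor scale: G# A# B C# D# E F#
Diatonic triad on degree 2 stacks scale notes 2, 4, 6: A# C# E
A#→C# = 3 semitones; A#→E = 6 semitones → diminished triad
= A# C# E (diminished)


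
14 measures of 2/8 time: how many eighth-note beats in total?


Step by step:
Time signature 2/8: the bottom number 8 means the eighth note gets one count
The top number 2 means 2 eighth-note beats per measure
Total = 2 × 14 measures
= 28 eighth-note beats


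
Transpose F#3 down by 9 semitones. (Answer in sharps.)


Working:
F#3: chromatic position 6 in octave 3 → absolute = 3×12 + 6 = 42
Transpose down 9: 42 - 9 = 33
33 = 2×12 + 9 → A in octave 2
Result = A2


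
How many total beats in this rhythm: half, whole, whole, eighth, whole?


Beat values:
  half = 2 beats
  whole = 4 beats
  whole = 4 beats
  eighth = 0.5 beats
  whole = 4 beats
Sum = 2 + 4 + 4 + 0.5 + 4
= 14.5 beats


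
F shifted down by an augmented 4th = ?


Working:
augmented 4th: 4 letter names, 6 semitones
Letter: F - 3 → C
Pitch: F - 6 semitones, spelled as a C → Cb
= Cb


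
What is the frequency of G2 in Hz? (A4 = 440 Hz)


Let's work it out.
f = 440 × 2^(n/12) where n = semitones from A4
G2: -26 semitones from A4
f = 440 × 2^(-26/12)
f = 98.00 Hz


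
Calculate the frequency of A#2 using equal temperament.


f = 440 × 2^(n/12) where n = semitones from A4
A#2: -23 semitones from A4
f = 440 × 2^(-23/12)
f = 116.54 Hz


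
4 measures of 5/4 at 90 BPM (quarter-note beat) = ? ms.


Quarter-note beat duration = 60000 / 90 ms
Beats per measure (5/4) = 5
One measure = 5 × 60000 / 90 = 300000 / 90 ms
4 measures = 4 × 300000 / 90 = 1200000 / 90
= 13333.3 ms


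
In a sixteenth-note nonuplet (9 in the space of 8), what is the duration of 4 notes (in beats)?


Nonuplet: 9 notes occupy the space of 8 sixteenth notes
Space = 8 × 1/4 = 2 beats
Each nonuplet note = 2 / 9 = 2/9 beats
4 notes = 4 × 2/9 = 8/9
= 8/9 beats


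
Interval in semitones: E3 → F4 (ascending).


Reasoning:
Absolute semitone position = octave×12 + chromatic position
E3: 3×12 + 4 = 40
F4: 4×12 + 5 = 53
Difference = 53 - 40 = 13
= 13 semitones


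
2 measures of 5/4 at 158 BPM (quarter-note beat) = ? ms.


Step by step:
Quarter-note beat duration = 60000 / 158 ms
Beats per measure (5/4) = 5
One measure = 5 × 60000 / 158 = 300000 / 158 ms
2 measures = 2 × 300000 / 158 = 600000 / 158
= 3797.5 ms


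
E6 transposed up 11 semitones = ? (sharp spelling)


Reasoning:
E6: chromatic position 4 in octave 6 → absolute = 6×12 + 4 = 76
Transpose up 11: 76 + 11 = 87
87 = 7×12 + 3 → D# in octave 7
Result = D#7


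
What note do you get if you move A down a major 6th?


major 6th: 6 letter names, 9 semitones
Letter: A - 5 → C
Pitch: A - 9 semitones, spelled as a C → C
= C


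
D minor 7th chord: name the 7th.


Solution.
Minor 7th chord = root + minor 3rd + perfect 5th + minor 7th
Seventh chords stack in thirds, so the letter names are D-F-A-C
Root: D
Minor 3rd above D: F
Perfect 5th above D: A
Minor 7th above D: C
The 7th = C


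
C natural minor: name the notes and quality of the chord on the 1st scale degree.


Working:
C natural minor scale: C D Eb F G Ab Bb
Diatonic triad on degree 1 stacks scale notes 1, 3, 5: C Eb G
C→Eb = 3 semitones; C→G = 7 semitones → minor triad
= C Eb G (minor)


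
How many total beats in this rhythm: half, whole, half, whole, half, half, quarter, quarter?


Reasoning:
Beat values:
  half = 2 beats
  whole = 4 beats
  half = 2 beats
  whole = 4 beats
  half = 2 beats
  half = 2 beats
  quarter = 1 beat
  quarter = 1 beat
Sum = 2 + 4 + 2 + 4 + 2 + 2 + 1 + 1
= 18 beats


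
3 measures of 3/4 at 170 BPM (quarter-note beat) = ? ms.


Let's work it out.
Quarter-note beat duration = 60000 / 170 ms
Beats per measure (3/4) = 3
One measure = 3 × 60000 / 170 = 180000 / 170 ms
3 measures = 3 × 180000 / 170 = 540000 / 170
= 3176.5 ms


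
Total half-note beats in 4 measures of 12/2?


Solution.
Time signature 12/2: the bottom number 2 means the half note gets one count
The top number 12 means 12 half-note beats per measure
Total = 12 × 4 measures
= 48 half-note beats


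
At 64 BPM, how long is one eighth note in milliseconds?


One quarter-note beat = 60000 / BPM = 60000 / 64 ms
Eighth note = 1/2 × quarter note
Duration = 1/2 × 60000 / 64 = 30000 / 64
= 468.8 ms


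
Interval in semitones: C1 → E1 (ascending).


Step by step:
Absolute semitone position = octave×12 + chromatic position
C1: 1×12 + 0 = 12
E1: 1×12 + 4 = 16
Difference = 16 - 12 = 4
= 4 semitones


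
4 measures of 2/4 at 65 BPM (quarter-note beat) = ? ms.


Let's work it out.
Quarter-note beat duration = 60000 / 65 ms
Beats per measure (2/4) = 2
One measure = 2 × 60000 / 65 = 120000 / 65 ms
4 measures = 4 × 120000 / 65 = 480000 / 65
= 7384.6 ms


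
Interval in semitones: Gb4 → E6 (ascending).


Working:
Absolute semitone position = octave×12 + chromatic position
Gb4: 4×12 + 6 = 54
E6: 6×12 + 4 = 76
Difference = 76 - 54 = 22
= 22 semitones


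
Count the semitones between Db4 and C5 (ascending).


Step by step:
Absolute semitone position = octave×12 + chromatic position
Db4: 4×12 + 1 = 49
C5: 5×12 + 0 = 60
Difference = 60 - 49 = 11
= 11 semitones


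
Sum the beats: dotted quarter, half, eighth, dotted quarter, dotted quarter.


Working:
Beat values:
  dotted quarter = 1.5 beats
  half = 2 beats
  eighth = 0.5 beats
  dotted quarter = 1.5 beats
  dotted quarter = 1.5 beats
Sum = 1.5 + 2 + 0.5 + 1.5 + 1.5
= 7 beats


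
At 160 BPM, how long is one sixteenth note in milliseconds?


Step by step:
One quarter-note beat = 60000 / BPM = 60000 / 160 ms
Sixteenth note = 1/4 × quarter note
Duration = 1/4 × 60000 / 160 = 15000 / 160
= 93.8 ms


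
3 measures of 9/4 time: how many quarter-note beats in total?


Working:
Time signature 9/4: the bottom number 4 means the quarter note gets one count
The top number 9 means 9 quarter-note beats per measure
Total = 9 × 3 measures
= 27 quarter-note beats


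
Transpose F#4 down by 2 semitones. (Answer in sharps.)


F#4: chromatic position 6 in octave 4 → absolute = 4×12 + 6 = 54
Transpose down 2: 54 - 2 = 52
52 = 4×12 + 4 → E in octave 4
Result = E4


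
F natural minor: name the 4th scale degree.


Step by step:
Natural minor scale pattern: W-H-W-W-H-W-W (2-1-2-2-1-2-2 semitones)
Starting from F:
  F + 2 semitones → G
  G + 1 semitone → Ab
  Ab + 2 semitones → Bb
  Bb + 2 semitones → C
  C + 1 semitone → Db
  Db + 2 semitones → Eb
  Eb + 2 semitones → F
Scale: F G Ab Bb C Db Eb
Degree 4 = Bb


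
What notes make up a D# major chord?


Let's work it out.
Major triad = root + major 3rd (4 semitones) + perfect 5th (7 semitones)
A triad on D# stacks thirds, so the chord tones use letter names D-F-A
Root: D#
Major 3rd above D#: F##
Perfect 5th above D#: A#
Chord = D# F## A#


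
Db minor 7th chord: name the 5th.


Step by step:
Minor 7th chord = root + minor 3rd + perfect 5th + minor 7th
Seventh chords stack in thirds, so the letter names are D-F-A-C
Root: Db
Minor 3rd above Db: Fb
Perfect 5th above Db: Ab
Minor 7th above Db: Cb
The 5th = Ab


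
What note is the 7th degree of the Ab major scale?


Reasoning:
Major scale pattern: W-W-H-W-W-W-H (2-2-1-2-2-2-1 semitones)
Starting from Ab:
  Ab + 2 semitones → Bb
  Bb + 2 semitones → C
  C + 1 semitone → Db
  Db + 2 semitones → Eb
  Eb + 2 semitones → F
  F + 2 semitones → G
  G + 1 semitone → Ab
Scale: Ab Bb C Db Eb F G
Degree 7 = G


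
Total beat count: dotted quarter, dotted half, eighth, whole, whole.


Step by step:
Beat values:
  dotted quarter = 1.5 beats
  dotted half = 3 beats
  eighth = 0.5 beats
  whole = 4 beats
  whole = 4 beats
Sum = 1.5 + 3 + 0.5 + 4 + 4
= 13 beats


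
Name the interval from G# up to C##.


Let's work it out.
Letter names: G → C spans 4 letter names → a 4th
Semitones: G# → C## = 6 half-steps
A 4th of 6 semitones is an augmented 4th
= augmented 4th


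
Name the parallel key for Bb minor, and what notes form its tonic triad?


Solution.
Parallel keys share the same tonic but differ in mode
Bb minor → parallel is Bb major
Tonic triad of Bb major = Bb D F
= Bb major; triad = Bb D F


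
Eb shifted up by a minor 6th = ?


minor 6th: 6 letter names, 8 semitones
Letter: E + 5 → C
Pitch: Eb + 8 semitones, spelled as a C → Cb
= Cb


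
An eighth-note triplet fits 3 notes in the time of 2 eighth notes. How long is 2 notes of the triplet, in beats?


Step by step:
Triplet: 3 notes occupy the space of 2 eighth notes
Space = 2 × 1/2 = 1 beat
Each triplet note = 1 / 3 = 1/3 beats
2 notes = 2 × 1/3 = 2/3
= 2/3 beats


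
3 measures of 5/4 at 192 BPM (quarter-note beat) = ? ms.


Solution.
Quarter-note beat duration = 60000 / 192 ms
Beats per measure (5/4) = 5
One measure = 5 × 60000 / 192 = 300000 / 192 ms
3 measures = 3 × 300000 / 192 = 900000 / 192
= 4687.5 ms


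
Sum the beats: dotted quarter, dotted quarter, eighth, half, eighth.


Beat values:
  dotted quarter = 1.5 beats
  dotted quarter = 1.5 beats
  eighth = 0.5 beats
  half = 2 beats
  eighth = 0.5 beats
Sum = 1.5 + 1.5 + 0.5 + 2 + 0.5
= 6 beats


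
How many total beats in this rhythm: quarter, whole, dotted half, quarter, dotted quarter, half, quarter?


Reasoning:
Beat values:
  quarter = 1 beat
  whole = 4 beats
  dotted half = 3 beats
  quarter = 1 beat
  dotted quarter = 1.5 beats
  half = 2 beats
  quarter = 1 beat
Sum = 1 + 4 + 3 + 1 + 1.5 + 2 + 1
= 13.5 beats


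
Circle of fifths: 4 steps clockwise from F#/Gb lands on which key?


Let's work it out.
Each clockwise step on the circle of fifths moves up a perfect 5th
From F#/Gb: F#/Gb → Db → Ab → Eb → Bb
= Bb


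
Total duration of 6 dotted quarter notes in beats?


Reasoning:
Base quarter note = 1 beat
Dot 1 adds half the previous value: +1/2
One dotted quarter = 1 + 1/2 = 3/2
6 of them = 6 × 3/2 = 9
= 9 beats


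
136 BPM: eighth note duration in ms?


Step by step:
One quarter-note beat = 60000 / BPM = 60000 / 136 ms
Eighth note = 1/2 × quarter note
Duration = 1/2 × 60000 / 136 = 30000 / 136
= 220.6 ms


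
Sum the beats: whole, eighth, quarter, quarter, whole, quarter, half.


Beat values:
  whole = 4 beats
  eighth = 0.5 beats
  quarter = 1 beat
  quarter = 1 beat
  whole = 4 beats
  quarter = 1 beat
  half = 2 beats
Sum = 4 + 0.5 + 1 + 1 + 4 + 1 + 2
= 13.5 beats


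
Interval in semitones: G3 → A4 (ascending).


Reasoning:
Absolute semitone position = octave×12 + chromatic position
G3: 3×12 + 7 = 43
A4: 4×12 + 9 = 57
Difference = 57 - 43 = 14
= 14 semitones


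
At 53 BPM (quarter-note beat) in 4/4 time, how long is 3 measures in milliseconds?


Let's work it out.
Quarter-note beat duration = 60000 / 53 ms
Beats per measure (4/4) = 4
One measure = 4 × 60000 / 53 = 240000 / 53 ms
3 measures = 3 × 240000 / 53 = 720000 / 53
= 13584.9 ms


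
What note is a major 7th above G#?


Working:
A 7th spans 7 letter names, so from G we land on F
A major 7th = 11 semitones above G#
Spell F at that pitch: F##
= F##


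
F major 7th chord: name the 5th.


Solution.
Major 7th chord = root + major 3rd + perfect 5th + major 7th
Seventh chords stack in thirds, so the letter names are F-A-C-E
Root: F
Major 3rd above F: A
Perfect 5th above F: C
Major 7th above F: E
The 5th = C


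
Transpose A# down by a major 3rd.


major 3rd: 3 letter names, 4 semitones
Letter: A - 2 → F
Pitch: A# - 4 semitones, spelled as an F → F#
= F#


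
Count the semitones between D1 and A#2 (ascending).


Reasoning:
Absolute semitone position = octave×12 + chromatic position
D1: 1×12 + 2 = 14
A#2: 2×12 + 10 = 34
Difference = 34 - 14 = 20
= 20 semitones


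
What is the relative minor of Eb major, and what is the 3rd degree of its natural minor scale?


The relative minor shares the major's key signature and starts on its 6th degree
6th degree = a major 6th above the tonic; a major 6th above Eb is C
→ relative minor of Eb major is C minor
C natural minor scale: C D Eb F G Ab Bb
= C minor; 3rd degree = Eb


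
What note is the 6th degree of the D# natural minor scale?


Solution.
Natural minor scale pattern: W-H-W-W-H-W-W (2-1-2-2-1-2-2 semitones)
Starting from D#:
  D# + 2 semitones → E#
  E# + 1 semitone → F#
  F# + 2 semitones → G#
  G# + 2 semitones → A#
  A# + 1 semitone → B
  B + 2 semitones → C#
  C# + 2 semitones → D#
Scale: D# E# F# G# A# B C#
Degree 6 = B


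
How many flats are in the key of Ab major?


Step by step:
Flat major keys: C(0), F(1), Bb(2), Eb(3), Ab(4), Db(5), Gb(6), Cb(7)
Ab major has 4 flats
Order of flats: Bb Eb Ab Db Gb Cb Fb → first 4: Bb, Eb, Ab, Db
= 4 flats


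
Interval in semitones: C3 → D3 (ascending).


Working:
Absolute semitone position = octave×12 + chromatic position
C3: 3×12 + 0 = 36
D3: 3×12 + 2 = 38
Difference = 38 - 36 = 2
= 2 semitones


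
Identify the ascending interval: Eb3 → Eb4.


Working:
Letter names: E → E spans 8 letter names → an octave
Semitones: Eb3 → Eb4 = 12 half-steps
An octave of 12 semitones is a perfect octave
= perfect octave


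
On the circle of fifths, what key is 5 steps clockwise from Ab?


Reasoning:
Each clockwise step on the circle of fifths moves up a perfect 5th
From Ab: Ab → Eb → Bb → F → C → G
= G


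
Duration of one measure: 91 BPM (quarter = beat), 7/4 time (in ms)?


Working:
Quarter-note beat duration = 60000 / 91 ms
Beats per measure (7/4) = 7
One measure = 7 × 60000 / 91 = 420000 / 91 ms
= 4615.4 ms


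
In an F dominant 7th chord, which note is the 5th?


Let's work it out.
Dominant 7th chord = root + major 3rd + perfect 5th + minor 7th
Seventh chords stack in thirds, so the letter names are F-A-C-E
Root: F
Major 3rd above F: A
Perfect 5th above F: C
Minor 7th above F: Eb
The 5th = C


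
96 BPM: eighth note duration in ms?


One quarter-note beat = 60000 / BPM = 60000 / 96 ms
Eighth note = 1/2 × quarter note
Duration = 1/2 × 60000 / 96 = 30000 / 96
= 312.5 ms


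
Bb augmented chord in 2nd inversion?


Solution.
Root position: Bb D F#
2nd inversion: move root and 3rd up an octave
Bass note: F#
Notes (bottom to top) = F# Bb D


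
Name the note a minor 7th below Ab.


Working:
A 7th spans 7 letter names, so from A we land on B
A minor 7th = 10 semitones below Ab
Spell B at that pitch: Bb
= Bb


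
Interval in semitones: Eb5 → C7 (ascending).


Step by step:
Absolute semitone position = octave×12 + chromatic position
Eb5: 5×12 + 3 = 63
C7: 7×12 + 0 = 84
Difference = 84 - 63 = 21
= 21 semitones


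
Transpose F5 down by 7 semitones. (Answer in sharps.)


Reasoning:
F5: chromatic position 5 in octave 5 → absolute = 5×12 + 5 = 65
Transpose down 7: 65 - 7 = 58
58 = 4×12 + 10 → A# in octave 4
Result = A#4


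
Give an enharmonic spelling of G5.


Step by step:
Enharmonic notes sound the same pitch but are spelled with different letter names
G and F## name the same pitch class
= F##5


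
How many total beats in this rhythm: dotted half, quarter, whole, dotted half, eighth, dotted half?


Solution.
Beat values:
  dotted half = 3 beats
  quarter = 1 beat
  whole = 4 beats
  dotted half = 3 beats
  eighth = 0.5 beats
  dotted half = 3 beats
Sum = 3 + 1 + 4 + 3 + 0.5 + 3
= 14.5 beats


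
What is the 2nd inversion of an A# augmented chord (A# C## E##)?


Reasoning:
Root position: A# C## E##
2nd inversion: move root and 3rd up an octave
Bass note: E##
Notes (bottom to top) = E## A# C##


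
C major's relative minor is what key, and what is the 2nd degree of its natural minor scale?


Solution.
The relative minor shares the major's key signature and starts on its 6th degree
6th degree = a major 6th above the tonic; a major 6th above C is A
→ relative minor of C major is A minor
A natural minor scale: A B C D E F G
= A minor; 2nd degree = B


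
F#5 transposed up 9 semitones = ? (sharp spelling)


Working:
F#5: chromatic position 6 in octave 5 → absolute = 5×12 + 6 = 66
Transpose up 9: 66 + 9 = 75
75 = 6×12 + 3 → D# in octave 6
Result = D#6


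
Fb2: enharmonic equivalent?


Enharmonic notes sound the same pitch but are spelled with different letter names
Fb and E name the same pitch class
= E2


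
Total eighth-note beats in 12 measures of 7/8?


Step by step:
Time signature 7/8: the bottom number 8 means the eighth note gets one count
The top number 7 means 7 eighth-note beats per measure
Total = 7 × 12 measures
= 84 eighth-note beats


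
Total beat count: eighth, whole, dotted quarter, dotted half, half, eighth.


Step by step:
Beat values:
  eighth = 0.5 beats
  whole = 4 beats
  dotted quarter = 1.5 beats
  dotted half = 3 beats
  half = 2 beats
  eighth = 0.5 beats
Sum = 0.5 + 4 + 1.5 + 3 + 2 + 0.5
= 11.5 beats


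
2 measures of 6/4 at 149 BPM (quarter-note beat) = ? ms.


Let's work it out.
Quarter-note beat duration = 60000 / 149 ms
Beats per measure (6/4) = 6
One measure = 6 × 60000 / 149 = 360000 / 149 ms
2 measures = 2 × 360000 / 149 = 720000 / 149
= 4832.2 ms


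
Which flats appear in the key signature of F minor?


Working:
Flat minor keys: A(0), D(1), G(2), C(3), F(4), Bb(5), Eb(6), Ab(7)
F minor has 4 flats
Order of flats: Bb Eb Ab Db Gb Cb Fb → first 4: Bb, Eb, Ab, Db
= Bb, Eb, Ab, Db


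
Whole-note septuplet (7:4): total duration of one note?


Septuplet: 7 notes occupy the space of 4 whole notes
Space = 4 × 4 = 16 beats
Each septuplet note = 16 / 7 = 16/7 beats
= 16/7 beats


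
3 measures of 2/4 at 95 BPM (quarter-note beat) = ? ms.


Quarter-note beat duration = 60000 / 95 ms
Beats per measure (2/4) = 2
One measure = 2 × 60000 / 95 = 120000 / 95 ms
3 measures = 3 × 120000 / 95 = 360000 / 95
= 3789.5 ms


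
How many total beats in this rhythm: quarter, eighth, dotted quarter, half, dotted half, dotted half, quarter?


Step by step:
Beat values:
  quarter = 1 beat
  eighth = 0.5 beats
  dotted quarter = 1.5 beats
  half = 2 beats
  dotted half = 3 beats
  dotted half = 3 beats
  quarter = 1 beat
Sum = 1 + 0.5 + 1.5 + 2 + 3 + 3 + 1
= 12 beats


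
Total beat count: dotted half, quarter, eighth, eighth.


Working:
Beat values:
  dotted half = 3 beats
  quarter = 1 beat
  eighth = 0.5 beats
  eighth = 0.5 beats
Sum = 3 + 1 + 0.5 + 0.5
= 5 beats


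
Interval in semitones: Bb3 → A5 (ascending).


Absolute semitone position = octave×12 + chromatic position
Bb3: 3×12 + 10 = 46
A5: 5×12 + 9 = 69
Difference = 69 - 46 = 23
= 23 semitones


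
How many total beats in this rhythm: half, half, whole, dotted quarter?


Beat values:
  half = 2 beats
  half = 2 beats
  whole = 4 beats
  dotted quarter = 1.5 beats
Sum = 2 + 2 + 4 + 1.5
= 9.5 beats


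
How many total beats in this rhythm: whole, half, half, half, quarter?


Beat values:
  whole = 4 beats
  half = 2 beats
  half = 2 beats
  half = 2 beats
  quarter = 1 beat
Sum = 4 + 2 + 2 + 2 + 1
= 11 beats


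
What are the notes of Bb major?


Let's work it out.
Major scale pattern: W-W-H-W-W-W-H (2-2-1-2-2-2-1 semitones)
Starting from Bb:
  Bb + 2 semitones → C
  C + 2 semitones → D
  D + 1 semitone → Eb
  Eb + 2 semitones → F
  F + 2 semitones → G
  G + 2 semitones → A
  A + 1 semitone → Bb
Scale = Bb C D Eb F G A


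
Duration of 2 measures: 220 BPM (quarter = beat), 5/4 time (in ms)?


Working:
Quarter-note beat duration = 60000 / 220 ms
Beats per measure (5/4) = 5
One measure = 5 × 60000 / 220 = 300000 / 220 ms
2 measures = 2 × 300000 / 220 = 600000 / 220
= 2727.3 ms


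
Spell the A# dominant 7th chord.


Solution.
Dominant 7th chord = root + major 3rd + perfect 5th + minor 7th
Seventh chords stack in thirds, so the letter names are A-C-E-G
Root: A#
Major 3rd above A#: C##
Perfect 5th above A#: E#
Minor 7th above A#: G#
Chord = A# C## E# G#


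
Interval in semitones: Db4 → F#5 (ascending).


Working:
Absolute semitone position = octave×12 + chromatic position
Db4: 4×12 + 1 = 49
F#5: 5×12 + 6 = 66
Difference = 66 - 49 = 17
= 17 semitones


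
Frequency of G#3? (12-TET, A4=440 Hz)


Working:
f = 440 × 2^(n/12) where n = semitones from A4
G#3: -13 semitones from A4
f = 440 × 2^(-13/12)
f = 207.65 Hz


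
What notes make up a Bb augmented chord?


Augmented triad = root + major 3rd (4 semitones) + augmented 5th (8 semitones)
A triad on Bb stacks thirds, so the chord tones use letter names B-D-F
Root: Bb
Major 3rd above Bb: D
Augmented 5th above Bb: F#
Chord = Bb D F#


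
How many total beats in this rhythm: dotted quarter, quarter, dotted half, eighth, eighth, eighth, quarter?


Let's work it out.
Beat values:
  dotted quarter = 1.5 beats
  quarter = 1 beat
  dotted half = 3 beats
  eighth = 0.5 beats
  eighth = 0.5 beats
  eighth = 0.5 beats
  quarter = 1 beat
Sum = 1.5 + 1 + 3 + 0.5 + 0.5 + 0.5 + 1
= 8 beats


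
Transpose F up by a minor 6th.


minor 6th: 6 letter names, 8 semitones
Letter: F + 5 → D
Pitch: F + 8 semitones, spelled as a D → Db
= Db


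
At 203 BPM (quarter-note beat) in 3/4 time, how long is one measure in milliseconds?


Solution.
Quarter-note beat duration = 60000 / 203 ms
Beats per measure (3/4) = 3
One measure = 3 × 60000 / 203 = 180000 / 203 ms
= 886.7 ms


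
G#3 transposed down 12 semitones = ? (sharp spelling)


Solution.
G#3: chromatic position 8 in octave 3 → absolute = 3×12 + 8 = 44
Transpose down 12: 44 - 12 = 32
32 = 2×12 + 8 → G# in octave 2
Result = G#2


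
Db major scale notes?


Working:
Major scale pattern: W-W-H-W-W-W-H (2-2-1-2-2-2-1 semitones)
Starting from Db:
  Db + 2 semitones → Eb
  Eb + 2 semitones → F
  F + 1 semitone → Gb
  Gb + 2 semitones → Ab
  Ab + 2 semitones → Bb
  Bb + 2 semitones → C
  C + 1 semitone → Db
Scale = Db Eb F Gb Ab Bb C


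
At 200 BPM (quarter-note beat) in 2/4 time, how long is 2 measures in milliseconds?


Working:
Quarter-note beat duration = 60000 / 200 ms
Beats per measure (2/4) = 2
One measure = 2 × 60000 / 200 = 120000 / 200 ms
2 measures = 2 × 120000 / 200 = 240000 / 200
= 1200.0 ms


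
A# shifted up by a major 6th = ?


major 6th: 6 letter names, 9 semitones
Letter: A + 5 → F
Pitch: A# + 9 semitones, spelled as an F → F##
= F##


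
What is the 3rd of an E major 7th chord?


Solution.
Major 7th chord = root + major 3rd + perfect 5th + major 7th
Seventh chords stack in thirds, so the letter names are E-G-B-D
Root: E
Major 3rd above E: G#
Perfect 5th above E: B
Major 7th above E: D#
The 3rd = G#


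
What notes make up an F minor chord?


Minor triad = root + minor 3rd (3 semitones) + perfect 5th (7 semitones)
A triad on F stacks thirds, so the chord tones use letter names F-A-C
Root: F
Minor 3rd above F: Ab
Perfect 5th above F: C
Chord = F Ab C


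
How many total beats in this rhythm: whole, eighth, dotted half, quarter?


Working:
Beat values:
  whole = 4 beats
  eighth = 0.5 beats
  dotted half = 3 beats
  quarter = 1 beat
Sum = 4 + 0.5 + 3 + 1
= 8.5 beats
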